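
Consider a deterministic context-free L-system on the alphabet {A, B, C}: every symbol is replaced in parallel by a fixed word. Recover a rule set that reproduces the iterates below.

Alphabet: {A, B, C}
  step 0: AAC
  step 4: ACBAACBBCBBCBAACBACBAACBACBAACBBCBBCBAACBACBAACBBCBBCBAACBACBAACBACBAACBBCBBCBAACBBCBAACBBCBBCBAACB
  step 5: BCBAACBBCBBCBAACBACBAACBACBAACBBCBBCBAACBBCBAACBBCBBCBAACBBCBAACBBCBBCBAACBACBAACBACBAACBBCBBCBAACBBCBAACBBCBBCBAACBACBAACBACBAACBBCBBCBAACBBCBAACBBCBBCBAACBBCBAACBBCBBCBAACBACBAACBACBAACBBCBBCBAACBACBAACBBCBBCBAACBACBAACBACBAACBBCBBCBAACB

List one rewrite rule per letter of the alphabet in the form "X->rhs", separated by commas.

A->BCB, B->ACB, C->A

  step 4 ⇒ step 5: ACBAACBBCBBCBAACBACBAACBACBAACBBCBBCBAACBACBAACBBCBBCBAACBACBAACBACBAACBBCBBCBAACBBCBAACBBCBBCBAACB ⇒ BCB·A·ACB·BCB·BCB·A·ACB·ACB·A·ACB·ACB·A·ACB·BCB·BCB·A·ACB·BCB·A·ACB·BCB·BCB·A·ACB·BCB·A·ACB·BCB·BCB·A·ACB·ACB·A·ACB·ACB·A·ACB·BCB·BCB·A·ACB·BCB·A·ACB·BCB·BCB·A·ACB·ACB·A·ACB·ACB·A·ACB·BCB·BCB·A·ACB·BCB·A·ACB·BCB·BCB·A·ACB·BCB·A·ACB·BCB·BCB·A·ACB·ACB·A·ACB·ACB·A·ACB·BCB·BCB·A·ACB·ACB·A·ACB·BCB·BCB·A·ACB·ACB·A·ACB·ACB·A·ACB·BCB·BCB·A·ACB
    A ↦ BCB
    B ↦ ACB
    C ↦ A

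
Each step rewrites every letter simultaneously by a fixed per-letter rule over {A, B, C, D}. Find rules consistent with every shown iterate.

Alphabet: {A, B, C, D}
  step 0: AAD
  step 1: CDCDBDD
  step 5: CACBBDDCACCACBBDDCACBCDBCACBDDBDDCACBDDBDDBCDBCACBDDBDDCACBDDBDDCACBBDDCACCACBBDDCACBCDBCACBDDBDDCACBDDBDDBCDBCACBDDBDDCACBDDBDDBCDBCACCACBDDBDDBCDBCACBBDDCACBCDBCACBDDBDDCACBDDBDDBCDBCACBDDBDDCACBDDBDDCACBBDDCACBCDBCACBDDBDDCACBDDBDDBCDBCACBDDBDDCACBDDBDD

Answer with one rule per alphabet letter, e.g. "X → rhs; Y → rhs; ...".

  step 0 ⇒ step 1: AAD ⇒ CD·CD·BDD
    A ↦ CD
    D ↦ BDD
    B ↦ CAC  (constrained at step 1)
    C ↦ B  (constrained at step 1)

A->CD, B->CAC, C->B, D->BDD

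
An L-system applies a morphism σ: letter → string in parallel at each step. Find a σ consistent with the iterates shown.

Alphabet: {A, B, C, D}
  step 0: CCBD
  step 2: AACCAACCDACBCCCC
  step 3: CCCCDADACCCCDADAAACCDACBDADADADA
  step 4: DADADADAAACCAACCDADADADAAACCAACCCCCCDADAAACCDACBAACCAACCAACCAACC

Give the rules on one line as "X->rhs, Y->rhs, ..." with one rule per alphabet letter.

  step 3 ⇒ step 4: CCCCDADACCCCDADAAACCDACBDADADADA ⇒ DA·DA·DA·DA·AA·CC·AA·CC·DA·DA·DA·DA·AA·CC·AA·CC·CC·CC·DA·DA·AA·CC·DA·CB·AA·CC·AA·CC·AA·CC·AA·CC
    A ↦ CC
    B ↦ CB
    C ↦ DA
    D ↦ AA

A->CC, B->CB, C->DA, D->AA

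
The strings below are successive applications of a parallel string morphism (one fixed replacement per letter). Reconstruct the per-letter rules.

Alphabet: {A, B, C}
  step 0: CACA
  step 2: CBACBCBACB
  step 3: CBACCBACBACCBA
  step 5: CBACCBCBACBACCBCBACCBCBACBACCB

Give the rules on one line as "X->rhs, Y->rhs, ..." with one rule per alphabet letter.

  step 2 ⇒ step 3: CBACBCBACB ⇒ CB·A·C·CB·A·CB·A·C·CB·A
    A ↦ C
    B ↦ A
    C ↦ CB

A->C, B->A, C->CB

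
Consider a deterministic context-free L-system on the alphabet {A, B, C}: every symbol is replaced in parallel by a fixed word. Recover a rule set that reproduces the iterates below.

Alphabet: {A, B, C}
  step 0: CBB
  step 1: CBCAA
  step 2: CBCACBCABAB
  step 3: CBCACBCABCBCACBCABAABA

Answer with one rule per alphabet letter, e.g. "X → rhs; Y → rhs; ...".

A->AB, B->A, C->CBC

  step 2 ⇒ step 3: CBCACBCABAB ⇒ CBC·A·CBC·AB·CBC·A·CBC·AB·A·AB·A
    A ↦ AB
    B ↦ A
    C ↦ CBC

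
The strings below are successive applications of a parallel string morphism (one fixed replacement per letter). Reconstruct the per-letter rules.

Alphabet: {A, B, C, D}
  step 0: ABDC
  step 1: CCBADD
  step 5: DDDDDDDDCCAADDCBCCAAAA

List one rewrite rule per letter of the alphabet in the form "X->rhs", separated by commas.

  step 0 ⇒ step 1: ABDC ⇒ C·CB·A·DD
    A ↦ C
    B ↦ CB
    C ↦ DD
    D ↦ A

A->C, B->CB, C->DD, D->A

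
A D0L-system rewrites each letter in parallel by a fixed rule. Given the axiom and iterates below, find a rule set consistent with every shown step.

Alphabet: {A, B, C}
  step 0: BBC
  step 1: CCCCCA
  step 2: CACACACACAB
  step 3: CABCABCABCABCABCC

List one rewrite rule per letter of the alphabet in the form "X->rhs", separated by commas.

  step 2 ⇒ step 3: CACACACACAB ⇒ CA·B·CA·B·CA·B·CA·B·CA·B·CC
    A ↦ B
    B ↦ CC
    C ↦ CA

A->B, B->CC, C->CA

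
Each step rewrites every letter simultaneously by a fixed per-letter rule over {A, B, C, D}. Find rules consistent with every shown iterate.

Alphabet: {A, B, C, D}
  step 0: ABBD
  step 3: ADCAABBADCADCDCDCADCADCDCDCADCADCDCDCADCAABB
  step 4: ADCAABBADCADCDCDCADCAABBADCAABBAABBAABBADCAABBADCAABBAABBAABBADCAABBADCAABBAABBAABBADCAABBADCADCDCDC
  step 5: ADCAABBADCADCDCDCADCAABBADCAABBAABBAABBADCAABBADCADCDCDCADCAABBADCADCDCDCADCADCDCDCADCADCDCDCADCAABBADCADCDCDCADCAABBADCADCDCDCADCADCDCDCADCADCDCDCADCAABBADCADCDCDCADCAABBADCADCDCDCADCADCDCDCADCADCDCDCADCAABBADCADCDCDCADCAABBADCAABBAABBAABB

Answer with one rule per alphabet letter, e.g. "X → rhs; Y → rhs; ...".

  step 4 ⇒ step 5: ADCAABBADCADCDCDCADCAABBADCAABBAABBAABBADCAABBADCAABBAABBAABBADCAABBADCAABBAABBAABBADCAABBADCADCDCDC ⇒ ADC·A·ABB·ADC·ADC·DC·DC·ADC·A·ABB·ADC·A·ABB·A·ABB·A·ABB·ADC·A·ABB·ADC·ADC·DC·DC·ADC·A·ABB·ADC·ADC·DC·DC·ADC·ADC·DC·DC·ADC·ADC·DC·DC·ADC·A·ABB·ADC·ADC·DC·DC·ADC·A·ABB·ADC·ADC·DC·DC·ADC·ADC·DC·DC·ADC·ADC·DC·DC·ADC·A·ABB·ADC·ADC·DC·DC·ADC·A·ABB·ADC·ADC·DC·DC·ADC·ADC·DC·DC·ADC·ADC·DC·DC·ADC·A·ABB·ADC·ADC·DC·DC·ADC·A·ABB·ADC·A·ABB·A·ABB·A·ABB
    A ↦ ADC
    B ↦ DC
    C ↦ ABB
    D ↦ A

A->ADC, B->DC, C->ABB, D->A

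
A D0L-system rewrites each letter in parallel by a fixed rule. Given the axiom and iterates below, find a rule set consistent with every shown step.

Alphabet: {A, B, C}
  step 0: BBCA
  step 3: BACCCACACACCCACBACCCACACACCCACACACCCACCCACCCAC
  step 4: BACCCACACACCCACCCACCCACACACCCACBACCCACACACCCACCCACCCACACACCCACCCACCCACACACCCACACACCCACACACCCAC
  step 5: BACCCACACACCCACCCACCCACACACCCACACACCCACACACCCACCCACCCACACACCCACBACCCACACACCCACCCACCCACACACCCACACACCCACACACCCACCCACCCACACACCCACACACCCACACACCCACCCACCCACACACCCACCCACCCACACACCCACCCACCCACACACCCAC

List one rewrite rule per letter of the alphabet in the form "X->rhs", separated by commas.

A->CC, B->BAC, C->AC

  step 4 ⇒ step 5: BACCCACACACCCACCCACCCACACACCCACBACCCACACACCCACCCACCCACACACCCACCCACCCACACACCCACACACCCACACACCCAC ⇒ BAC·CC·AC·AC·AC·CC·AC·CC·AC·CC·AC·AC·AC·CC·AC·AC·AC·CC·AC·AC·AC·CC·AC·CC·AC·CC·AC·AC·AC·CC·AC·BAC·CC·AC·AC·AC·CC·AC·CC·AC·CC·AC·AC·AC·CC·AC·AC·AC·CC·AC·AC·AC·CC·AC·CC·AC·CC·AC·AC·AC·CC·AC·AC·AC·CC·AC·AC·AC·CC·AC·CC·AC·CC·AC·AC·AC·CC·AC·CC·AC·CC·AC·AC·AC·CC·AC·CC·AC·CC·AC·AC·AC·CC·AC
    A ↦ CC
    B ↦ BAC
    C ↦ AC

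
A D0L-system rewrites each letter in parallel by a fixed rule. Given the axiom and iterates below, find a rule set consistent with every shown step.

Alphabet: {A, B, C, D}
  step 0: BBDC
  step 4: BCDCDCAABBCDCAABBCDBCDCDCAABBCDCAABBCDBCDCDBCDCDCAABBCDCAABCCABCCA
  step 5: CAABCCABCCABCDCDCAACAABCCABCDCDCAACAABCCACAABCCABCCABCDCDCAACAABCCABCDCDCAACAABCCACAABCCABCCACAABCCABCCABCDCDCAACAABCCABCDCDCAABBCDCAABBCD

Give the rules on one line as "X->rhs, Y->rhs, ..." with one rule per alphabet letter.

  step 4 ⇒ step 5: BCDCDCAABBCDCAABBCDBCDCDCAABBCDCAABBCDBCDCDBCDCDCAABBCDCAABCCABCCA ⇒ CAA·B·CCA·B·CCA·B·CD·CD·CAA·CAA·B·CCA·B·CD·CD·CAA·CAA·B·CCA·CAA·B·CCA·B·CCA·B·CD·CD·CAA·CAA·B·CCA·B·CD·CD·CAA·CAA·B·CCA·CAA·B·CCA·B·CCA·CAA·B·CCA·B·CCA·B·CD·CD·CAA·CAA·B·CCA·B·CD·CD·CAA·B·B·CD·CAA·B·B·CD
    A ↦ CD
    B ↦ CAA
    C ↦ B
    D ↦ CCA

A->CD, B->CAA, C->B, D->CCA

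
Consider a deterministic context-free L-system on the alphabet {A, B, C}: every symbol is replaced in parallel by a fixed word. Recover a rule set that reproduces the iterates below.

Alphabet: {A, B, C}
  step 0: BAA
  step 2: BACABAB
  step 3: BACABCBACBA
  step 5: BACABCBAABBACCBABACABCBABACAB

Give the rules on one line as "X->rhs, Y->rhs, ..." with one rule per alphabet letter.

A->C, B->BA, C->AB

  step 2 ⇒ step 3: BACABAB ⇒ BA·C·AB·C·BA·C·BA
    A ↦ C
    B ↦ BA
    C ↦ AB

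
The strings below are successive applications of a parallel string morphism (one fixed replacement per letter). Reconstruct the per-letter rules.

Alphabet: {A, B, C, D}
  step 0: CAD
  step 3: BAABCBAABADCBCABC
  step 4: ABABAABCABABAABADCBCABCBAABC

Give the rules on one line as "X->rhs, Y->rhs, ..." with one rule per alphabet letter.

  step 3 ⇒ step 4: BAABCBAABADCBCABC ⇒ A·BA·BA·A·BC·A·BA·BA·A·BA·DC·BC·A·BC·BA·A·BC
    A ↦ BA
    B ↦ A
    C ↦ BC
    D ↦ DC

A->BA, B->A, C->BC, D->DC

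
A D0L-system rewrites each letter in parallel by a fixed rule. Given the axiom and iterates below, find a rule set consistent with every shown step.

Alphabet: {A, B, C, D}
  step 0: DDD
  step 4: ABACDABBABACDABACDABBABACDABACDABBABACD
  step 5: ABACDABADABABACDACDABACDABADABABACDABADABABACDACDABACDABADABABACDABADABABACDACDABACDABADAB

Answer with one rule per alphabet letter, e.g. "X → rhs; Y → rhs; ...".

A->AB, B->ACD, C->ADA, D->B

  step 4 ⇒ step 5: ABACDABBABACDABACDABBABACDABACDABBABACD ⇒ AB·ACD·AB·ADA·B·AB·ACD·ACD·AB·ACD·AB·ADA·B·AB·ACD·AB·ADA·B·AB·ACD·ACD·AB·ACD·AB·ADA·B·AB·ACD·AB·ADA·B·AB·ACD·ACD·AB·ACD·AB·ADA·B
    A ↦ AB
    B ↦ ACD
    C ↦ ADA
    D ↦ B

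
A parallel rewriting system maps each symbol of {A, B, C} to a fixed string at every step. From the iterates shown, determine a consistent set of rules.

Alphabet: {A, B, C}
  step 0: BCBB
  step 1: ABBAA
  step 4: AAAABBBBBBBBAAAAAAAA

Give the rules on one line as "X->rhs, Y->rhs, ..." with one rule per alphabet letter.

  step 0 ⇒ step 1: BCBB ⇒ A·BB·A·A
    B ↦ A
    C ↦ BB
    A ↦ CC  (constrained at step 1)

A->CC, B->A, C->BB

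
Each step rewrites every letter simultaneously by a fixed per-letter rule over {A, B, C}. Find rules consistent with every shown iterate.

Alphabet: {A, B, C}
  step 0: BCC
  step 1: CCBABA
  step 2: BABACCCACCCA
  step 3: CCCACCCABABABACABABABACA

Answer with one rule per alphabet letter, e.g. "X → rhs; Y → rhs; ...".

  step 2 ⇒ step 3: BABACCCACCCA ⇒ CC·CA·CC·CA·BA·BA·BA·CA·BA·BA·BA·CA
    A ↦ CA
    B ↦ CC
    C ↦ BA

A->CA, B->CC, C->BA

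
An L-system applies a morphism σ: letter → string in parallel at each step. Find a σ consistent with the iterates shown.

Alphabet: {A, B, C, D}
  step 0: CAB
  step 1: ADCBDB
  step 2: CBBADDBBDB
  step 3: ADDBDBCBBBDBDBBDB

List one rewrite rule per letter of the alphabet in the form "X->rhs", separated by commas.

A->CB, B->DB, C->AD, D->B

  step 2 ⇒ step 3: CBBADDBBDB ⇒ AD·DB·DB·CB·B·B·DB·DB·B·DB
    A ↦ CB
    B ↦ DB
    C ↦ AD
    D ↦ B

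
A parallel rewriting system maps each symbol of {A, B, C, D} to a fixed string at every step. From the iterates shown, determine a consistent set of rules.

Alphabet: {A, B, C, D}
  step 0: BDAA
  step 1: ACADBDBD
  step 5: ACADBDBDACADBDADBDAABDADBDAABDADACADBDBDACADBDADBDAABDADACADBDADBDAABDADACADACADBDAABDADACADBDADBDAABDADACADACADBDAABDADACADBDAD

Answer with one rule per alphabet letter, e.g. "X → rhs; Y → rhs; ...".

  step 0 ⇒ step 1: BDAA ⇒ AC·AD·BD·BD
    A ↦ BD
    B ↦ AC
    D ↦ AD
    C ↦ AA  (constrained at step 1)

A->BD, B->AC, C->AA, D->AD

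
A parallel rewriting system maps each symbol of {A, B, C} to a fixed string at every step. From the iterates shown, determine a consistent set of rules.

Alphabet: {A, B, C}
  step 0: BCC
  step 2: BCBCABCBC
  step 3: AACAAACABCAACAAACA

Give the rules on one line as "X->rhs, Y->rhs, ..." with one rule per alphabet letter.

A->BC, B->AAC, C->A

  step 2 ⇒ step 3: BCBCABCBC ⇒ AAC·A·AAC·A·BC·AAC·A·AAC·A
    A ↦ BC
    B ↦ AAC
    C ↦ A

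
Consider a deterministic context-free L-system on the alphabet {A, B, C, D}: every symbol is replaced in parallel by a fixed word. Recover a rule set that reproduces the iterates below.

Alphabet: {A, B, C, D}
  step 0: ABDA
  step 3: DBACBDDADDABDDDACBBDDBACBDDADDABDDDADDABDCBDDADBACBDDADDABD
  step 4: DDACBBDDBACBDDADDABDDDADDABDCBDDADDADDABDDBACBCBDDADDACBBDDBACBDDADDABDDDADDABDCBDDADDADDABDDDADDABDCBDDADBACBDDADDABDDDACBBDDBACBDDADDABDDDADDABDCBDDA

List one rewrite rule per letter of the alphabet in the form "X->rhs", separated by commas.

  step 3 ⇒ step 4: DBACBDDADDABDDDACBBDDBACBDDADDABDDDADDABDCBDDADBACBDDADDABD ⇒ DDA·CB·BD·DBA·CB·DDA·DDA·BD·DDA·DDA·BD·CB·DDA·DDA·DDA·BD·DBA·CB·CB·DDA·DDA·CB·BD·DBA·CB·DDA·DDA·BD·DDA·DDA·BD·CB·DDA·DDA·DDA·BD·DDA·DDA·BD·CB·DDA·DBA·CB·DDA·DDA·BD·DDA·CB·BD·DBA·CB·DDA·DDA·BD·DDA·DDA·BD·CB·DDA
    A ↦ BD
    B ↦ CB
    C ↦ DBA
    D ↦ DDA

A->BD, B->CB, C->DBA, D->DDA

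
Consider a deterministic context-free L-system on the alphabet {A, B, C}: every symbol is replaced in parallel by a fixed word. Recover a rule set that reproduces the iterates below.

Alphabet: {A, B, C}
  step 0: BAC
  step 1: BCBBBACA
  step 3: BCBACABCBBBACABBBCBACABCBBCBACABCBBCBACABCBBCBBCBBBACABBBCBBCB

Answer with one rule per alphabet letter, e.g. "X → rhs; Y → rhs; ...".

A->BB, B->BCB, C->ACA

  step 0 ⇒ step 1: BAC ⇒ BCB·BB·ACA
    A ↦ BB
    B ↦ BCB
    C ↦ ACA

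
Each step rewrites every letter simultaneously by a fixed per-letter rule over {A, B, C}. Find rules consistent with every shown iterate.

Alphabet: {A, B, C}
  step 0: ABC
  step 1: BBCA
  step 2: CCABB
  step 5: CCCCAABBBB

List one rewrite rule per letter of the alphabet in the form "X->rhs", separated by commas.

  step 1 ⇒ step 2: BBCA ⇒ C·C·A·BB
    A ↦ BB
    B ↦ C
    C ↦ A

A->BB, B->C, C->A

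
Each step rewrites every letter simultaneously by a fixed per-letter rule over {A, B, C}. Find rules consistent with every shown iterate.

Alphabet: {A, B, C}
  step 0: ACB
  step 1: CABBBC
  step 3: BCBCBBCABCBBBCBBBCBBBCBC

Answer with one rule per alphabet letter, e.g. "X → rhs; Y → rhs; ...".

  step 0 ⇒ step 1: ACB ⇒ CA·BB·BC
    A ↦ CA
    B ↦ BC
    C ↦ BB

A->CA, B->BC, C->BB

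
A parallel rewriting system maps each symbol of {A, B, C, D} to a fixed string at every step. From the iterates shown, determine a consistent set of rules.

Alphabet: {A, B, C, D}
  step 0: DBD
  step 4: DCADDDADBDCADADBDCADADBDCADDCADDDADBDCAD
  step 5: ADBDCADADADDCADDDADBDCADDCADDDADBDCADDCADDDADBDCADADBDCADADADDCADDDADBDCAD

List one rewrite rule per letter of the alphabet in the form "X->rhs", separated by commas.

A->DC, B->DD, C->B, D->AD

  step 4 ⇒ step 5: DCADDDADBDCADADBDCADADBDCADDCADDDADBDCAD ⇒ AD·B·DC·AD·AD·AD·DC·AD·DD·AD·B·DC·AD·DC·AD·DD·AD·B·DC·AD·DC·AD·DD·AD·B·DC·AD·AD·B·DC·AD·AD·AD·DC·AD·DD·AD·B·DC·AD
    A ↦ DC
    B ↦ DD
    C ↦ B
    D ↦ AD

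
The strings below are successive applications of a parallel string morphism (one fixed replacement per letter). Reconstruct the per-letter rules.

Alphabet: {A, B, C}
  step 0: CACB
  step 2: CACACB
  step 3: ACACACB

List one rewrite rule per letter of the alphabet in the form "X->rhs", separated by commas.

  step 2 ⇒ step 3: CACACB ⇒ A·C·A·C·A·CB
    A ↦ C
    B ↦ CB
    C ↦ A

A->C, B->CB, C->A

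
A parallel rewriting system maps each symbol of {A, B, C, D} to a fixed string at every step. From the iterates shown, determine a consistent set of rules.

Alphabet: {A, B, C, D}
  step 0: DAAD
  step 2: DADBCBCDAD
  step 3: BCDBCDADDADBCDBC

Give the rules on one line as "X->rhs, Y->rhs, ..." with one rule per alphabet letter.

  step 2 ⇒ step 3: DADBCBCDAD ⇒ BC·D·BC·DA·D·DA·D·BC·D·BC
    A ↦ D
    B ↦ DA
    C ↦ D
    D ↦ BC

A->D, B->DA, C->D, D->BC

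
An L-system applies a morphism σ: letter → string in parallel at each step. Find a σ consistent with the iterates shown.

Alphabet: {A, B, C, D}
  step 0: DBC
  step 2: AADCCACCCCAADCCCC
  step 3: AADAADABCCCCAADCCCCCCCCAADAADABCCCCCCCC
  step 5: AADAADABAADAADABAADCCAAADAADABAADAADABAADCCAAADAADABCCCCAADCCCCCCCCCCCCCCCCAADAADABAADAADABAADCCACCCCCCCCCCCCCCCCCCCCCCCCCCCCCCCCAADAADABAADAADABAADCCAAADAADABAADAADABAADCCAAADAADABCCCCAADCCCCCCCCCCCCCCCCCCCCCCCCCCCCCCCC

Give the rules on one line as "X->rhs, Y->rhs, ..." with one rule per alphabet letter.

A->AAD, B->CCA, C->CC, D->AB

  step 2 ⇒ step 3: AADCCACCCCAADCCCC ⇒ AAD·AAD·AB·CC·CC·AAD·CC·CC·CC·CC·AAD·AAD·AB·CC·CC·CC·CC
    A ↦ AAD
    C ↦ CC
    D ↦ AB
    B ↦ CCA  (constrained at step 0)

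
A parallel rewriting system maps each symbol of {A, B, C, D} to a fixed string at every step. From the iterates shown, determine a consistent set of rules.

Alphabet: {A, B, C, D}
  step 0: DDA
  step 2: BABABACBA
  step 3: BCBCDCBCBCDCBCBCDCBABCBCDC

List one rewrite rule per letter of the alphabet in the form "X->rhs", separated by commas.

  step 2 ⇒ step 3: BABABACBA ⇒ BCB·CDC·BCB·CDC·BCB·CDC·BA·BCB·CDC
    A ↦ CDC
    B ↦ BCB
    C ↦ BA
    D ↦ C  (constrained at step 0)

A->CDC, B->BCB, C->BA, D->C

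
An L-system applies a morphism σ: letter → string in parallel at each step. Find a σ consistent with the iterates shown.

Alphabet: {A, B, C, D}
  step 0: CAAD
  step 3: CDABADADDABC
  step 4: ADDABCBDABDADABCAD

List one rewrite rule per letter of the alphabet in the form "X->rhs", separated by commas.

  step 3 ⇒ step 4: CDABADADDABC ⇒ AD·DA·B·C·B·DA·B·DA·DA·B·C·AD
    A ↦ B
    B ↦ C
    C ↦ AD
    D ↦ DA

A->B, B->C, C->AD, D->DA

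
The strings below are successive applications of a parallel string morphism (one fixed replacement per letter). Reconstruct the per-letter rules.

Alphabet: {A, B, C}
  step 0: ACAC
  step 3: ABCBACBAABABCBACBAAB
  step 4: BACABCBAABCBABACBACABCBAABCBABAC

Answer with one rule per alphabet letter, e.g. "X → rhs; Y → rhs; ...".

  step 3 ⇒ step 4: ABCBACBAABABCBACBAAB ⇒ BA·C·AB·C·BA·AB·C·BA·BA·C·BA·C·AB·C·BA·AB·C·BA·BA·C
    A ↦ BA
    B ↦ C
    C ↦ AB

A->BA, B->C, C->AB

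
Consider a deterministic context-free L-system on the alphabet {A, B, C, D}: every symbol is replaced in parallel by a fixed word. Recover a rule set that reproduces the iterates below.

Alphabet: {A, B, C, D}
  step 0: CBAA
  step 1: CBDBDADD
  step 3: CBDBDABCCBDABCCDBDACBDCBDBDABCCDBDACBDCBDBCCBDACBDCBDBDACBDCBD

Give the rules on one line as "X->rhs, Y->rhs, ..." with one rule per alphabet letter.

  step 0 ⇒ step 1: CBAA ⇒ CBD·BDA·D·D
    A ↦ D
    B ↦ BDA
    C ↦ CBD
    D ↦ BCC  (constrained at step 1)

A->D, B->BDA, C->CBD, D->BCC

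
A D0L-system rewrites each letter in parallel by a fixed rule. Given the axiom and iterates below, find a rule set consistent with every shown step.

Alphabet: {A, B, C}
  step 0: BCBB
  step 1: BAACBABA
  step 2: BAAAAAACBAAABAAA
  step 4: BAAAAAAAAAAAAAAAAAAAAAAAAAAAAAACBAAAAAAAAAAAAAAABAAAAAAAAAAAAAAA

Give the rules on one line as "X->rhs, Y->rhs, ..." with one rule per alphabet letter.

A->AA, B->BA, C->AC

  step 1 ⇒ step 2: BAACBABA ⇒ BA·AA·AA·AC·BA·AA·BA·AA
    A ↦ AA
    B ↦ BA
    C ↦ AC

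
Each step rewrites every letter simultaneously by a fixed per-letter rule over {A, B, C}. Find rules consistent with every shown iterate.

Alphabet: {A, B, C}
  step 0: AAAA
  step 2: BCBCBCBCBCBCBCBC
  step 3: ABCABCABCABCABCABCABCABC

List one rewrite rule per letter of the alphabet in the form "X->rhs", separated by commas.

  step 2 ⇒ step 3: BCBCBCBCBCBCBCBC ⇒ A·BC·A·BC·A·BC·A·BC·A·BC·A·BC·A·BC·A·BC
    B ↦ A
    C ↦ BC
    A ↦ CC  (constrained at step 0)

A->CC, B->A, C->BC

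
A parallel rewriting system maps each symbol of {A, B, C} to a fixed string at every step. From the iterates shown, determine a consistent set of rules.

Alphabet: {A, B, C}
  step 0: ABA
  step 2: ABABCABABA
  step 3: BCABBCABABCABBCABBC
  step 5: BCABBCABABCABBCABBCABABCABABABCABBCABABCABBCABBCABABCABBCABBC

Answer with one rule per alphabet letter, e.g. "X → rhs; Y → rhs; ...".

  step 2 ⇒ step 3: ABABCABABA ⇒ BC·AB·BC·AB·A·BC·AB·BC·AB·BC
    A ↦ BC
    B ↦ AB
    C ↦ A

A->BC, B->AB, C->A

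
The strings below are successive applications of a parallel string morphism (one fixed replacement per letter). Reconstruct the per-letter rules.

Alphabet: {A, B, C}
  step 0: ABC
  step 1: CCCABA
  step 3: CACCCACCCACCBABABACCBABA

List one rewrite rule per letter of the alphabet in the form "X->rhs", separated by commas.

A->CC, B->CA, C->BA

  step 0 ⇒ step 1: ABC ⇒ CC·CA·BA
    A ↦ CC
    B ↦ CA
    C ↦ BA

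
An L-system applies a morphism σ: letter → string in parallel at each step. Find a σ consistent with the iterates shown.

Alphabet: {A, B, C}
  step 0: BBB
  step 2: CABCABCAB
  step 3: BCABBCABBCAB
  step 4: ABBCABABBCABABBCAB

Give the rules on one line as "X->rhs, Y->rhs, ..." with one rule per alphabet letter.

A->C, B->AB, C->B

  step 3 ⇒ step 4: BCABBCABBCAB ⇒ AB·B·C·AB·AB·B·C·AB·AB·B·C·AB
    A ↦ C
    B ↦ AB
    C ↦ B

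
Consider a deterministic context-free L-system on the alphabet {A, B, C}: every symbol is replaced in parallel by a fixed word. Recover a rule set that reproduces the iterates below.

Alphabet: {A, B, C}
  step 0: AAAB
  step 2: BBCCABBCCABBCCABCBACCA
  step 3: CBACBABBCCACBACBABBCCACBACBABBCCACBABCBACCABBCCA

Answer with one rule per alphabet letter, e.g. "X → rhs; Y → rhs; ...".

  step 2 ⇒ step 3: BBCCABBCCABBCCABCBACCA ⇒ CBA·CBA·B·B·CCA·CBA·CBA·B·B·CCA·CBA·CBA·B·B·CCA·CBA·B·CBA·CCA·B·B·CCA
    A ↦ CCA
    B ↦ CBA
    C ↦ B

A->CCA, B->CBA, C->B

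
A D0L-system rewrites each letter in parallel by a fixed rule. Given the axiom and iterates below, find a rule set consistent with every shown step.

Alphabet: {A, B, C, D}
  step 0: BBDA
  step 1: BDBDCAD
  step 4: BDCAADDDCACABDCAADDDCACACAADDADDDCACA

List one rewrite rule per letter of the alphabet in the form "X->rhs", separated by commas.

A->D, B->BD, C->AD, D->CA

  step 0 ⇒ step 1: BBDA ⇒ BD·BD·CA·D
    A ↦ D
    B ↦ BD
    D ↦ CA
    C ↦ AD  (constrained at step 1)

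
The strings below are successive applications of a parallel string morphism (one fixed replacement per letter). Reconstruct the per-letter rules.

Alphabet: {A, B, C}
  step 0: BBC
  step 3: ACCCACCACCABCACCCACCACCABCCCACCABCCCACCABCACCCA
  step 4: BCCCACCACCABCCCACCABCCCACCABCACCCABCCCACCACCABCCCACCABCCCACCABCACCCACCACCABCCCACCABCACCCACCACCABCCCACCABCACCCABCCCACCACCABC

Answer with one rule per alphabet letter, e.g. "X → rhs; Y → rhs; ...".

  step 3 ⇒ step 4: ACCCACCACCABCACCCACCACCABCCCACCABCCCACCABCACCCA ⇒ BC·CCA·CCA·CCA·BC·CCA·CCA·BC·CCA·CCA·BC·AC·CCA·BC·CCA·CCA·CCA·BC·CCA·CCA·BC·CCA·CCA·BC·AC·CCA·CCA·CCA·BC·CCA·CCA·BC·AC·CCA·CCA·CCA·BC·CCA·CCA·BC·AC·CCA·BC·CCA·CCA·CCA·BC
    A ↦ BC
    B ↦ AC
    C ↦ CCA

A->BC, B->AC, C->CCA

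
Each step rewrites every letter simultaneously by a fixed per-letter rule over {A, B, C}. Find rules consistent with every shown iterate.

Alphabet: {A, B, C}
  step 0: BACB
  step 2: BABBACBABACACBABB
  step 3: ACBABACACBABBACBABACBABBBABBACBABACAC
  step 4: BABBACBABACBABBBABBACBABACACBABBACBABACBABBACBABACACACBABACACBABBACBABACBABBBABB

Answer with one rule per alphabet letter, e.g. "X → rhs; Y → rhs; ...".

A->BAB, B->AC, C->B

  step 3 ⇒ step 4: ACBABACACBABBACBABACBABBBABBACBABACAC ⇒ BAB·B·AC·BAB·AC·BAB·B·BAB·B·AC·BAB·AC·AC·BAB·B·AC·BAB·AC·BAB·B·AC·BAB·AC·AC·AC·BAB·AC·AC·BAB·B·AC·BAB·AC·BAB·B·BAB·B
    A ↦ BAB
    B ↦ AC
    C ↦ B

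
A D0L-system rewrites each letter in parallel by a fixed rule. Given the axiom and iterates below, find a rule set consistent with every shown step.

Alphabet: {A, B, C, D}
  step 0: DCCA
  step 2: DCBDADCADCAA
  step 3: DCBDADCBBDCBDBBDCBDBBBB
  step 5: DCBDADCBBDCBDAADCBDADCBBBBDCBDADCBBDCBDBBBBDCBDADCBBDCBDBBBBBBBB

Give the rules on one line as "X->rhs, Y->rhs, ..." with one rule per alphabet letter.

  step 2 ⇒ step 3: DCBDADCADCAA ⇒ DC·BD·A·DC·BB·DC·BD·BB·DC·BD·BB·BB
    A ↦ BB
    B ↦ A
    C ↦ BD
    D ↦ DC

A->BB, B->A, C->BD, D->DC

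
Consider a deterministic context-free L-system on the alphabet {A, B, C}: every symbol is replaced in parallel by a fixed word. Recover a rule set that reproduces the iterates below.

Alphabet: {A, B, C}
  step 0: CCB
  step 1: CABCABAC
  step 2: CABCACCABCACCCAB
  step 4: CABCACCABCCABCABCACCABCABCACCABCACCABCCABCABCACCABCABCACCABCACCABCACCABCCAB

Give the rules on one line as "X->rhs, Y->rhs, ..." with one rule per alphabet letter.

  step 1 ⇒ step 2: CABCABAC ⇒ CAB·C·AC·CAB·C·AC·C·CAB
    A ↦ C
    B ↦ AC
    C ↦ CAB

A->C, B->AC, C->CAB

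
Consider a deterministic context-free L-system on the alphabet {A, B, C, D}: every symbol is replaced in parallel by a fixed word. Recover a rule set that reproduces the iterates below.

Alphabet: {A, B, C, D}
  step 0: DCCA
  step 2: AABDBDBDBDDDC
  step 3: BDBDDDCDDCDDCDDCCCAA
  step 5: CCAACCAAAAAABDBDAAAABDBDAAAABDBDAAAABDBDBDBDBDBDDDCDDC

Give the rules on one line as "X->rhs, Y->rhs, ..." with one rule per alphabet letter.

A->BD, B->DD, C->AA, D->C

  step 2 ⇒ step 3: AABDBDBDBDDDC ⇒ BD·BD·DD·C·DD·C·DD·C·DD·C·C·C·AA
    A ↦ BD
    B ↦ DD
    C ↦ AA
    D ↦ C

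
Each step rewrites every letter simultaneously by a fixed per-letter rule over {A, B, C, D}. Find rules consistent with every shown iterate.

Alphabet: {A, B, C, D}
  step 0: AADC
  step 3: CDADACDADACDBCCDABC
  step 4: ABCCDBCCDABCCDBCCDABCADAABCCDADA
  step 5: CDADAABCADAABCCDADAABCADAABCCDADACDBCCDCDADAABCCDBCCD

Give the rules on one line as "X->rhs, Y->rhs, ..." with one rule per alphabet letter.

A->CD, B->AD, C->A, D->BC

  step 4 ⇒ step 5: ABCCDBCCDABCCDBCCDABCADAABCCDADA ⇒ CD·AD·A·A·BC·AD·A·A·BC·CD·AD·A·A·BC·AD·A·A·BC·CD·AD·A·CD·BC·CD·CD·AD·A·A·BC·CD·BC·CD
    A ↦ CD
    B ↦ AD
    C ↦ A
    D ↦ BC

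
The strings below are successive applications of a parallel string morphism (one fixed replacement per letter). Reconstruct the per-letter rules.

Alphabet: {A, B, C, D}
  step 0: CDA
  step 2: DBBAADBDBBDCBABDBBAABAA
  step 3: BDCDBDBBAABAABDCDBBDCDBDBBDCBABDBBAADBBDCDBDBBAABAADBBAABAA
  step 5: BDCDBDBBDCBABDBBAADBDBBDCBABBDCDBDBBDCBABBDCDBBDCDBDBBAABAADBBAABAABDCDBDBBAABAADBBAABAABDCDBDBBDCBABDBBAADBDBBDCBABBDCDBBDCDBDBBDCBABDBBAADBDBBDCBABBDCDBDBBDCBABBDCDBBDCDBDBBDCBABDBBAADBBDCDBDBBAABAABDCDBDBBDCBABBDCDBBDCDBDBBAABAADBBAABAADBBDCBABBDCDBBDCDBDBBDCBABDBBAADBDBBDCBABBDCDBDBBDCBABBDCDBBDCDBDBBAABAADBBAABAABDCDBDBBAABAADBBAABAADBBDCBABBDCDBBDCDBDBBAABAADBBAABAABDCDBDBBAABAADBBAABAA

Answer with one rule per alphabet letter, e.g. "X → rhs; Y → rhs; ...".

A->BAA, B->DB, C->BAB, D->BDC

  step 2 ⇒ step 3: DBBAADBDBBDCBABDBBAABAA ⇒ BDC·DB·DB·BAA·BAA·BDC·DB·BDC·DB·DB·BDC·BAB·DB·BAA·DB·BDC·DB·DB·BAA·BAA·DB·BAA·BAA
    A ↦ BAA
    B ↦ DB
    C ↦ BAB
    D ↦ BDC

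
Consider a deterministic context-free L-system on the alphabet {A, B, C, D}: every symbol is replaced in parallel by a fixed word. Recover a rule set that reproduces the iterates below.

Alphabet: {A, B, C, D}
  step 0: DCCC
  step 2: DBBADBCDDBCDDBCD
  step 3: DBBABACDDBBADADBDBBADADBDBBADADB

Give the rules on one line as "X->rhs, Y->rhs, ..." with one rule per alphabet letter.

  step 2 ⇒ step 3: DBBADBCDDBCDDBCD ⇒ DB·BA·BA·CD·DB·BA·DA·DB·DB·BA·DA·DB·DB·BA·DA·DB
    A ↦ CD
    B ↦ BA
    C ↦ DA
    D ↦ DB

A->CD, B->BA, C->DA, D->DB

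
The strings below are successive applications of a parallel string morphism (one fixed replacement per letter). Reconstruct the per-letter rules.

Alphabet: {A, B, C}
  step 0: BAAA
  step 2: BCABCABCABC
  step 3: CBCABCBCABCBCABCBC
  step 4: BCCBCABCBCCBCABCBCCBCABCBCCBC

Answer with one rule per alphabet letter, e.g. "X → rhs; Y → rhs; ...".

  step 3 ⇒ step 4: CBCABCBCABCBCABCBC ⇒ BC·C·BC·AB·C·BC·C·BC·AB·C·BC·C·BC·AB·C·BC·C·BC
    A ↦ AB
    B ↦ C
    C ↦ BC

A->AB, B->C, C->BC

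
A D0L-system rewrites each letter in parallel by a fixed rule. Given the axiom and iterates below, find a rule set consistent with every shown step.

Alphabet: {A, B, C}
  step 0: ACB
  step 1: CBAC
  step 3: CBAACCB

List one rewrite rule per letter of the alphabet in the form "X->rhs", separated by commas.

A->CB, B->C, C->A

  step 0 ⇒ step 1: ACB ⇒ CB·A·C
    A ↦ CB
    B ↦ C
    C ↦ A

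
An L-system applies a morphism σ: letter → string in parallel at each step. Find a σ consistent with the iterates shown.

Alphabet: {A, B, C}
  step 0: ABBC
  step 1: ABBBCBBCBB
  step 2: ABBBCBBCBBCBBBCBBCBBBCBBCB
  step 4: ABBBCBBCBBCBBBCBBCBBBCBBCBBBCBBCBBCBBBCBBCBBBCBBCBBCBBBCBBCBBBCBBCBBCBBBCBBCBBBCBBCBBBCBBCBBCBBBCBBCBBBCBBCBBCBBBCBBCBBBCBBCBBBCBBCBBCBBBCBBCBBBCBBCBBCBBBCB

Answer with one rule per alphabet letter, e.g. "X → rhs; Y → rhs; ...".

A->ABB, B->BCB, C->B

  step 1 ⇒ step 2: ABBBCBBCBB ⇒ ABB·BCB·BCB·BCB·B·BCB·BCB·B·BCB·BCB
    A ↦ ABB
    B ↦ BCB
    C ↦ B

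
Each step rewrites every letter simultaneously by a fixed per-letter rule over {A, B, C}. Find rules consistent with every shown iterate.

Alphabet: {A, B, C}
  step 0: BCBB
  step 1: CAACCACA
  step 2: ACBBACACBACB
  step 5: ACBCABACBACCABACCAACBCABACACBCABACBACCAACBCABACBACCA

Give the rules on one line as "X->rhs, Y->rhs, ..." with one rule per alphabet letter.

A->B, B->CA, C->AC

  step 1 ⇒ step 2: CAACCACA ⇒ AC·B·B·AC·AC·B·AC·B
    A ↦ B
    C ↦ AC
  step 0 ⇒ step 1: BCBB ⇒ CA·AC·CA·CA
    B ↦ CA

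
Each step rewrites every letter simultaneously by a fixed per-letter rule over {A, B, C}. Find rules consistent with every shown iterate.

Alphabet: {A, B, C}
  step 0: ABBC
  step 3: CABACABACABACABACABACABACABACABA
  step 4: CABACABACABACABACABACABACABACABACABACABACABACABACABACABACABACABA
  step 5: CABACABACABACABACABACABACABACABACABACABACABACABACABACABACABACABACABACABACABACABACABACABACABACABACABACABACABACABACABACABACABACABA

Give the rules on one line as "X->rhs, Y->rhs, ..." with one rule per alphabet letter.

A->BA, B->CA, C->CA

  step 4 ⇒ step 5: CABACABACABACABACABACABACABACABACABACABACABACABACABACABACABACABA ⇒ CA·BA·CA·BA·CA·BA·CA·BA·CA·BA·CA·BA·CA·BA·CA·BA·CA·BA·CA·BA·CA·BA·CA·BA·CA·BA·CA·BA·CA·BA·CA·BA·CA·BA·CA·BA·CA·BA·CA·BA·CA·BA·CA·BA·CA·BA·CA·BA·CA·BA·CA·BA·CA·BA·CA·BA·CA·BA·CA·BA·CA·BA·CA·BA
    A ↦ BA
    B ↦ CA
    C ↦ CA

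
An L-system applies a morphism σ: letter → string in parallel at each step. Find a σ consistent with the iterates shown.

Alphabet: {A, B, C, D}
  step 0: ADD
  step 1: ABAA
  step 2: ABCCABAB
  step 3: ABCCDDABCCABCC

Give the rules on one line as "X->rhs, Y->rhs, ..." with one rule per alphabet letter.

A->AB, B->CC, C->D, D->A

  step 2 ⇒ step 3: ABCCABAB ⇒ AB·CC·D·D·AB·CC·AB·CC
    A ↦ AB
    B ↦ CC
    C ↦ D
  step 0 ⇒ step 1: ADD ⇒ AB·A·A
    D ↦ A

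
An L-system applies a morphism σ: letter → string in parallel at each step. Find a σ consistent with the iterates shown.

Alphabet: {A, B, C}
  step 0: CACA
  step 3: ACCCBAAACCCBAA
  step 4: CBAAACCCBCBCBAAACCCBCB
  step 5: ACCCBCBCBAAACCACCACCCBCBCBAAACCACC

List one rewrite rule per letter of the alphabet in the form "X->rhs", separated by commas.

  step 4 ⇒ step 5: CBAAACCCBCBCBAAACCCBCB ⇒ A·CC·CB·CB·CB·A·A·A·CC·A·CC·A·CC·CB·CB·CB·A·A·A·CC·A·CC
    A ↦ CB
    B ↦ CC
    C ↦ A

A->CB, B->CC, C->A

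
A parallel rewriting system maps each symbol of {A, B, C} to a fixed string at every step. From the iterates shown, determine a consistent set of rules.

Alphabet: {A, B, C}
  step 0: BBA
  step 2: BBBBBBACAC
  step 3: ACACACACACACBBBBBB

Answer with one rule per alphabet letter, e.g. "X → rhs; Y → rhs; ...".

  step 2 ⇒ step 3: BBBBBBACAC ⇒ AC·AC·AC·AC·AC·AC·BB·B·BB·B
    A ↦ BB
    B ↦ AC
    C ↦ B

A->BB, B->AC, C->B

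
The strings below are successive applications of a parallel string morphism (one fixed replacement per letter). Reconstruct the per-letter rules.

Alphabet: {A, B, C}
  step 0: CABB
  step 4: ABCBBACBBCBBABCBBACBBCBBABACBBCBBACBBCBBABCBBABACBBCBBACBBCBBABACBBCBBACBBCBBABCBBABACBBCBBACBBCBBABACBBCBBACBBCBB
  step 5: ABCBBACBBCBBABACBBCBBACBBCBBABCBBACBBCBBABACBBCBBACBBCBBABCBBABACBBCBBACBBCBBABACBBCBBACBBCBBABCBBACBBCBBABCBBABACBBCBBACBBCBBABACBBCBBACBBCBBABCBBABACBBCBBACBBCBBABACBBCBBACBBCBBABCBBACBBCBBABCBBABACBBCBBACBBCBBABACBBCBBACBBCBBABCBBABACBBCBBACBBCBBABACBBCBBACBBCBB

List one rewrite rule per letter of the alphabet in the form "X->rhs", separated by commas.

  step 4 ⇒ step 5: ABCBBACBBCBBABCBBACBBCBBABACBBCBBACBBCBBABCBBABACBBCBBACBBCBBABACBBCBBACBBCBBABCBBABACBBCBBACBBCBBABACBBCBBACBBCBB ⇒ AB·CBB·A·CBB·CBB·AB·A·CBB·CBB·A·CBB·CBB·AB·CBB·A·CBB·CBB·AB·A·CBB·CBB·A·CBB·CBB·AB·CBB·AB·A·CBB·CBB·A·CBB·CBB·AB·A·CBB·CBB·A·CBB·CBB·AB·CBB·A·CBB·CBB·AB·CBB·AB·A·CBB·CBB·A·CBB·CBB·AB·A·CBB·CBB·A·CBB·CBB·AB·CBB·AB·A·CBB·CBB·A·CBB·CBB·AB·A·CBB·CBB·A·CBB·CBB·AB·CBB·A·CBB·CBB·AB·CBB·AB·A·CBB·CBB·A·CBB·CBB·AB·A·CBB·CBB·A·CBB·CBB·AB·CBB·AB·A·CBB·CBB·A·CBB·CBB·AB·A·CBB·CBB·A·CBB·CBB
    A ↦ AB
    B ↦ CBB
    C ↦ A

A->AB, B->CBB, C->A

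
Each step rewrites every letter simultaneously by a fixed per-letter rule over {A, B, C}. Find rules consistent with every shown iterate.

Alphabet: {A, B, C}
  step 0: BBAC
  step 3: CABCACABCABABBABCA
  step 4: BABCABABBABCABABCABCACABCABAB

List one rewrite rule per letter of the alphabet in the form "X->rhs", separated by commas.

A->B, B->CA, C->BA

  step 3 ⇒ step 4: CABCACABCABABBABCA ⇒ BA·B·CA·BA·B·BA·B·CA·BA·B·CA·B·CA·CA·B·CA·BA·B
    A ↦ B
    B ↦ CA
    C ↦ BA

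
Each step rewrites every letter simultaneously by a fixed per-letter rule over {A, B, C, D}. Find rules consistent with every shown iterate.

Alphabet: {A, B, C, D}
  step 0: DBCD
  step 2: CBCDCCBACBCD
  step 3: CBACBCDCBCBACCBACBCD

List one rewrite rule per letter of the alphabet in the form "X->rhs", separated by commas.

A->C, B->A, C->CB, D->CD

  step 2 ⇒ step 3: CBCDCCBACBCD ⇒ CB·A·CB·CD·CB·CB·A·C·CB·A·CB·CD
    A ↦ C
    B ↦ A
    C ↦ CB
    D ↦ CD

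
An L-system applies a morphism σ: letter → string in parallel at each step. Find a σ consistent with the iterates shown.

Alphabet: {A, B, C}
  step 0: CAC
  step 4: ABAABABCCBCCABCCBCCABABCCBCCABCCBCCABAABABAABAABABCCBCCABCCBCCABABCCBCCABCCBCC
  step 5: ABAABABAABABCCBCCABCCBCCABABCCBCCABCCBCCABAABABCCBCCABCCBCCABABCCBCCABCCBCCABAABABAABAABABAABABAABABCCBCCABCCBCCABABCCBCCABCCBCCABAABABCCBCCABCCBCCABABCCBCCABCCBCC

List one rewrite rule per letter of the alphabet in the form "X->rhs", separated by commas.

  step 4 ⇒ step 5: ABAABABCCBCCABCCBCCABABCCBCCABCCBCCABAABABAABAABABCCBCCABCCBCCABABCCBCCABCCBCC ⇒ AB·A·AB·AB·A·AB·A·BCC·BCC·A·BCC·BCC·AB·A·BCC·BCC·A·BCC·BCC·AB·A·AB·A·BCC·BCC·A·BCC·BCC·AB·A·BCC·BCC·A·BCC·BCC·AB·A·AB·AB·A·AB·A·AB·AB·A·AB·AB·A·AB·A·BCC·BCC·A·BCC·BCC·AB·A·BCC·BCC·A·BCC·BCC·AB·A·AB·A·BCC·BCC·A·BCC·BCC·AB·A·BCC·BCC·A·BCC·BCC
    A ↦ AB
    B ↦ A
    C ↦ BCC

A->AB, B->A, C->BCC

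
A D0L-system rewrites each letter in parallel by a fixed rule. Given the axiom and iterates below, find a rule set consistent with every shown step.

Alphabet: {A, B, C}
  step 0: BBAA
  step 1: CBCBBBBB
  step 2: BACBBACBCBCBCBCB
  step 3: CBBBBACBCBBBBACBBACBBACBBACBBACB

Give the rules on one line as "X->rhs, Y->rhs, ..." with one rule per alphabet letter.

  step 2 ⇒ step 3: BACBBACBCBCBCBCB ⇒ CB·BB·BA·CB·CB·BB·BA·CB·BA·CB·BA·CB·BA·CB·BA·CB
    A ↦ BB
    B ↦ CB
    C ↦ BA

A->BB, B->CB, C->BA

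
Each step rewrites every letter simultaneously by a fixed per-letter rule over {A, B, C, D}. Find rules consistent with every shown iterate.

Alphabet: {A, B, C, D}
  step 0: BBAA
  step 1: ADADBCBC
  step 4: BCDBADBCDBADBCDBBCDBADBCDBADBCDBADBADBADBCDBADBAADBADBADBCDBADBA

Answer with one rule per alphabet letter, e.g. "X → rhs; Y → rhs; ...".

  step 0 ⇒ step 1: BBAA ⇒ AD·AD·BC·BC
    A ↦ BC
    B ↦ AD
    C ↦ BA  (constrained at step 1)
    D ↦ DB  (constrained at step 1)

A->BC, B->AD, C->BA, D->DB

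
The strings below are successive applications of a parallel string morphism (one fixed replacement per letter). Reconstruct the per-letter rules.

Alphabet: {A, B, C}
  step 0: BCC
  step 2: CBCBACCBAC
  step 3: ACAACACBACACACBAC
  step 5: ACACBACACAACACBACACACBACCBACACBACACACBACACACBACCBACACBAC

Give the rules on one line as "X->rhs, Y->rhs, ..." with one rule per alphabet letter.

A->CB, B->A, C->AC

  step 2 ⇒ step 3: CBCBACCBAC ⇒ AC·A·AC·A·CB·AC·AC·A·CB·AC
    A ↦ CB
    B ↦ A
    C ↦ AC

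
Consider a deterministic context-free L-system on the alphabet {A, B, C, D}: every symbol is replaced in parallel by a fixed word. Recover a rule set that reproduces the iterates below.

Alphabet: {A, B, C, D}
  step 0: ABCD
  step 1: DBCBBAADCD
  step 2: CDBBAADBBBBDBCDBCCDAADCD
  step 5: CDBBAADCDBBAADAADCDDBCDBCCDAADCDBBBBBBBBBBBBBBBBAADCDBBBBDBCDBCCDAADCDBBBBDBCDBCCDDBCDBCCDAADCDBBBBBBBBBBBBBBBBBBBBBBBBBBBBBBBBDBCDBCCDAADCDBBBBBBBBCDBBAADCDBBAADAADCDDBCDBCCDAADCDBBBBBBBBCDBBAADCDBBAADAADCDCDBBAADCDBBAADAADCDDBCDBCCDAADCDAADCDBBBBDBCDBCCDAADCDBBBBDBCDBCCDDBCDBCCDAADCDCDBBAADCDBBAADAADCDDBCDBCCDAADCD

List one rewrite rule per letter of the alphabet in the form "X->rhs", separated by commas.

  step 1 ⇒ step 2: DBCBBAADCD ⇒ CD·BB·AAD·BB·BB·DBC·DBC·CD·AAD·CD
    A ↦ DBC
    B ↦ BB
    C ↦ AAD
    D ↦ CD

A->DBC, B->BB, C->AAD, D->CD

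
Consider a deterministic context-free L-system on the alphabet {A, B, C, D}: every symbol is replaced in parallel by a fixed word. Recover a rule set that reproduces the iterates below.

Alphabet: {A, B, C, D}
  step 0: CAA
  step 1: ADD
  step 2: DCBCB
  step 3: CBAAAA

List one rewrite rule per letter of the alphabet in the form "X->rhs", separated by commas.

  step 2 ⇒ step 3: DCBCB ⇒ CB·A·A·A·A
    B ↦ A
    C ↦ A
    D ↦ CB
  step 0 ⇒ step 1: CAA ⇒ A·D·D
    A ↦ D

A->D, B->A, C->A, D->CB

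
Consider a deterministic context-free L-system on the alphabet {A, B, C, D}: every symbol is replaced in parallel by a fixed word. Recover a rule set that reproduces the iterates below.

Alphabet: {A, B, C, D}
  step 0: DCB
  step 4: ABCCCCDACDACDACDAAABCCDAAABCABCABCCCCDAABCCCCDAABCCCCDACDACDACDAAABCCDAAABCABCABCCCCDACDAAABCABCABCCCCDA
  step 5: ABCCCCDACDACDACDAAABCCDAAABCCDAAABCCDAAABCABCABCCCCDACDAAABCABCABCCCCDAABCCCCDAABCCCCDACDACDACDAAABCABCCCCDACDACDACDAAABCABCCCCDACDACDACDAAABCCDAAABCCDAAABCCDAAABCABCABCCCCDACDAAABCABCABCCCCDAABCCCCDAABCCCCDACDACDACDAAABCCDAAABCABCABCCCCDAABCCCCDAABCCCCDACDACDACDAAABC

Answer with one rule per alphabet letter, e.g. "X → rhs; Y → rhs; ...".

A->ABC, B->CC, C->CDA, D->A

  step 4 ⇒ step 5: ABCCCCDACDACDACDAAABCCDAAABCABCABCCCCDAABCCCCDAABCCCCDACDACDACDAAABCCDAAABCABCABCCCCDACDAAABCABCABCCCCDA ⇒ ABC·CC·CDA·CDA·CDA·CDA·A·ABC·CDA·A·ABC·CDA·A·ABC·CDA·A·ABC·ABC·ABC·CC·CDA·CDA·A·ABC·ABC·ABC·CC·CDA·ABC·CC·CDA·ABC·CC·CDA·CDA·CDA·CDA·A·ABC·ABC·CC·CDA·CDA·CDA·CDA·A·ABC·ABC·CC·CDA·CDA·CDA·CDA·A·ABC·CDA·A·ABC·CDA·A·ABC·CDA·A·ABC·ABC·ABC·CC·CDA·CDA·A·ABC·ABC·ABC·CC·CDA·ABC·CC·CDA·ABC·CC·CDA·CDA·CDA·CDA·A·ABC·CDA·A·ABC·ABC·ABC·CC·CDA·ABC·CC·CDA·ABC·CC·CDA·CDA·CDA·CDA·A·ABC
    A ↦ ABC
    B ↦ CC
    C ↦ CDA
    D ↦ A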